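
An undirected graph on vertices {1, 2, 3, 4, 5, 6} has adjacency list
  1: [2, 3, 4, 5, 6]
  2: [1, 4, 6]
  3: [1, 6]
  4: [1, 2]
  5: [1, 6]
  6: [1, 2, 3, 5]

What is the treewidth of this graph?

A width-2 tree decomposition is:
Bags: B1 = {1, 2, 4}  B2 = {1, 2, 6}  B3 = {1, 3, 6}  B4 = {1, 5, 6}
Tree: B1–B2, B2–B3, B2–B4
Each bag holds 3 vertices, so the decomposition has width 2, which upper-bounds the treewidth. On the other hand G contains the 3-clique {1, 2, 4}. A clique must lie in a single bag of any decomposition, so no decomposition can have width below 2. Combining the bounds, tw(G) = 2.

2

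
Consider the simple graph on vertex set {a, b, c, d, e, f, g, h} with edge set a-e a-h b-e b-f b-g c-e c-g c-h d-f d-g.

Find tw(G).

A width-2 tree decomposition is:
Bags: B1 = {d, f, g}  B2 = {b, f, g}  B3 = {b, c, g}  B4 = {b, c, e}  B5 = {c, e, h}  B6 = {a, e, h}
Tree: B1–B2, B2–B3, B3–B4, B4–B5, B5–B6
The largest bag has 3 vertices, giving width 2; this decomposition certifies tw(G) ≤ 2. Since d–f–b–g–d is a cycle in G, G is not acyclic. Forests are exactly the graphs of treewidth ≤ 1, so tw(G) ≥ 2. The upper and lower bounds meet at 2, so that is the treewidth.

2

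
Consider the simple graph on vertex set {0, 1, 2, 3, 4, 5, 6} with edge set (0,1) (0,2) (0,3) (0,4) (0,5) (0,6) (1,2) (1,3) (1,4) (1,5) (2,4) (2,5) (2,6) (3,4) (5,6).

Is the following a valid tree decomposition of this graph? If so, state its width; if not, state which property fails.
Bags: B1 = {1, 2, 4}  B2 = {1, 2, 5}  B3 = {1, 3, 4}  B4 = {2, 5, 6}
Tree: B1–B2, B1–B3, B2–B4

A tree decomposition must satisfy three properties: every vertex lies in some bag; for every edge, both endpoints lie together in some bag; and for every vertex, the bags containing it form a connected subtree. Here vertex 0 appears in no bag, so the decomposition is invalid.

No — vertex 0 appears in no bag.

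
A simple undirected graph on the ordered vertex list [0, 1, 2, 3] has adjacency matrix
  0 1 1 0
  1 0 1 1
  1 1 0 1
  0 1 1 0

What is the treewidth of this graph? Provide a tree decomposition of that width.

Each bag holds 3 vertices, so the decomposition has width 2, which upper-bounds the treewidth. For the lower bound, the 3 vertices {0, 1, 2} are pairwise adjacent, and any tree decomposition puts a clique entirely inside one bag — forcing width ≥ 2. Therefore the treewidth is 2.

Treewidth 2.
Bags: B1 = {0, 1, 2}  B2 = {1, 2, 3}
Tree: B1–B2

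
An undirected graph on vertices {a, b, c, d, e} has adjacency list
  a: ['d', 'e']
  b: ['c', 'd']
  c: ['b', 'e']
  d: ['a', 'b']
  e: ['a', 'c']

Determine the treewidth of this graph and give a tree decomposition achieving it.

Treewidth 2.
Bags: B1 = {a, d, e}  B2 = {c, d, e}  B3 = {b, c, d}
Tree: B1–B2, B2–B3

The largest bag has 3 vertices, giving width 2; this decomposition certifies tw(G) ≤ 2. For the lower bound, G contains the cycle d–a–e–c–b–d, so G is not a forest; only forests have treewidth ≤ 1, hence tw(G) ≥ 2. Combining the bounds, tw(G) = 2.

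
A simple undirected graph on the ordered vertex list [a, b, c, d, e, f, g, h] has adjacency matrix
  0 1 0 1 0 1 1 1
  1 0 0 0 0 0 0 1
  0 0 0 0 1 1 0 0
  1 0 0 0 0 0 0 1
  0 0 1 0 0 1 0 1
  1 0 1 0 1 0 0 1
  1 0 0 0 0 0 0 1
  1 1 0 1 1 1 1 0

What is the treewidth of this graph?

2

A width-2 tree decomposition is:
Bags: B1 = {e, f, h}  B2 = {a, f, h}  B3 = {c, e, f}  B4 = {a, b, h}  B5 = {a, d, h}  B6 = {a, g, h}
Tree: B1–B2, B1–B3, B2–B4, B4–B5, B4–B6
Every bag has size at most 3, so the width is 3 − 1 = 2 and tw(G) ≤ 2. For the lower bound, the 3 vertices {e, f, h} are pairwise adjacent, and any tree decomposition puts a clique entirely inside one bag — forcing width ≥ 2. The upper and lower bounds meet at 2, so that is the treewidth.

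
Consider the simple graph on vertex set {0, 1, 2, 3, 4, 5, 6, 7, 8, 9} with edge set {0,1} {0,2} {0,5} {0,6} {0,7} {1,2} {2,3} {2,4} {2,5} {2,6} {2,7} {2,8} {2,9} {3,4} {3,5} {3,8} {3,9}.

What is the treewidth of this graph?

A width-2 tree decomposition is:
Bags: B1 = {2, 3, 5}  B2 = {0, 2, 5}  B3 = {0, 1, 2}  B4 = {2, 3, 9}  B5 = {2, 3, 4}  B6 = {0, 2, 6}  B7 = {2, 3, 8}  B8 = {0, 2, 7}
Tree: B1–B2, B2–B3, B1–B4, B4–B5, B3–B6, B4–B7, B6–B8
The largest bag has 3 vertices, giving width 2; this decomposition certifies tw(G) ≤ 2. For the lower bound, the 3 vertices {0, 1, 2} are pairwise adjacent, and any tree decomposition puts a clique entirely inside one bag — forcing width ≥ 2. Combining the bounds, tw(G) = 2.

2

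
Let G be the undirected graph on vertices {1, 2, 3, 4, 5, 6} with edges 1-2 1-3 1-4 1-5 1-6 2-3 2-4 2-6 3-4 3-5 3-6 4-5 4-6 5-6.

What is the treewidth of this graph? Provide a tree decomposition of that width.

Treewidth 4.
One such decomposition:
Bags: B1 = {1, 2, 3, 4, 6}  B2 = {1, 3, 4, 5, 6}
Tree: B1–B2

Each bag holds 5 vertices, so the decomposition has width 4, which upper-bounds the treewidth. Conversely, {1, 2, 3, 4, 6} is a clique of size 5, and the vertices of any clique must share a bag in every tree decomposition; so some bag has ≥ 5 vertices and tw(G) ≥ 4. Therefore the treewidth is 4.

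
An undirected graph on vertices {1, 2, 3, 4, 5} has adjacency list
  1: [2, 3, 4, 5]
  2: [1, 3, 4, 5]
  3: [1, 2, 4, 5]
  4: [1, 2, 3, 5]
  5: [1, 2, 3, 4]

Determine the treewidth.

4

A width-4 tree decomposition is:
Bags: B1 = {1, 2, 3, 4, 5}
Tree: (single bag)
A single bag containing all 5 vertices is trivially a valid decomposition of width 4. On the other hand G contains the 5-clique {1, 2, 3, 4, 5}. A clique must lie in a single bag of any decomposition, so no decomposition can have width below 4. Combining the bounds, tw(G) = 4.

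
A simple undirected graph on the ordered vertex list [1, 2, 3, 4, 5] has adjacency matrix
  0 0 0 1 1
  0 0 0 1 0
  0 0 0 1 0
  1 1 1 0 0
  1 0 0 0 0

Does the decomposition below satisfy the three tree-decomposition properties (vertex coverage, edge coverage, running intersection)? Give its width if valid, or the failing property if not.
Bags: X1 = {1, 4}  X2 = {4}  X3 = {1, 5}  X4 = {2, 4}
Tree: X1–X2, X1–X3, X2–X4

A tree decomposition must satisfy three properties: every vertex lies in some bag; for every edge, both endpoints lie together in some bag; and for every vertex, the bags containing it form a connected subtree. Here vertex 3 appears in no bag, so the decomposition is invalid.

No — vertex 3 appears in no bag.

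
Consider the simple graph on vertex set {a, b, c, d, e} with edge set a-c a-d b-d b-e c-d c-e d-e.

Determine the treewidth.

A width-2 tree decomposition is:
Bags: B1 = {c, d, e}  B2 = {a, c, d}  B3 = {b, d, e}
Tree: B1–B2, B1–B3
The largest bag has 3 vertices, giving width 2; this decomposition certifies tw(G) ≤ 2. Conversely, {c, d, e} is a clique of size 3, and the vertices of any clique must share a bag in every tree decomposition; so some bag has ≥ 3 vertices and tw(G) ≥ 2. Hence tw(G) = 2 exactly.

2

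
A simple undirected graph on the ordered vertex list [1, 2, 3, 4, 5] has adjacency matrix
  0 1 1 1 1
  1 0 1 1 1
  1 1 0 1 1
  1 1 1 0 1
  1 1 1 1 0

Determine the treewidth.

A width-4 tree decomposition is:
Bags: B1 = {1, 2, 3, 4, 5}
Tree: (single bag)
A single bag containing all 5 vertices is trivially a valid decomposition of width 4. On the other hand G contains the 5-clique {1, 2, 3, 4, 5}. A clique must lie in a single bag of any decomposition, so no decomposition can have width below 4. Hence tw(G) = 4 exactly.

4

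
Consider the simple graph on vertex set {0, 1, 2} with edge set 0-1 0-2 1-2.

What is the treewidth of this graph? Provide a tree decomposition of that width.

Treewidth 2.
One such decomposition:
Bags: B1 = {0, 1, 2}
Tree: (single bag)

With just one bag of size 3, the width is 3 − 1 = 2, so tw(G) ≤ 2. Conversely, {0, 1, 2} is a clique of size 3, and the vertices of any clique must share a bag in every tree decomposition; so some bag has ≥ 3 vertices and tw(G) ≥ 2. Hence tw(G) = 2 exactly.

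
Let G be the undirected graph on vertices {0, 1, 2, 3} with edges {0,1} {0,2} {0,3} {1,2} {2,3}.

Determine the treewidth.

A width-2 tree decomposition is:
Bags: B1 = {0, 1, 2}  B2 = {0, 2, 3}
Tree: B1–B2
Each bag holds 3 vertices, so the decomposition has width 2, which upper-bounds the treewidth. Conversely, {0, 1, 2} is a clique of size 3, and the vertices of any clique must share a bag in every tree decomposition; so some bag has ≥ 3 vertices and tw(G) ≥ 2. Combining the bounds, tw(G) = 2.

2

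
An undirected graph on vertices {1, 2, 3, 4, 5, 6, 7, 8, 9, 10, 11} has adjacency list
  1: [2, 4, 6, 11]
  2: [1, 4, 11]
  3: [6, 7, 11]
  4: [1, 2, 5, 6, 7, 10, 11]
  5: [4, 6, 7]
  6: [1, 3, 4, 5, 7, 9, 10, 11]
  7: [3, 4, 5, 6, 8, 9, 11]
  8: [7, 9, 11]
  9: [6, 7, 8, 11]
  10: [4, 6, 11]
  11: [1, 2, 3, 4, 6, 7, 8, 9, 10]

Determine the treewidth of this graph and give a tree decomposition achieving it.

Treewidth 3.
One such decomposition:
Bags: B1 = {6, 7, 9, 11}  B2 = {4, 6, 7, 11}  B3 = {1, 4, 6, 11}  B4 = {4, 6, 10, 11}  B5 = {7, 8, 9, 11}  B6 = {3, 6, 7, 11}  B7 = {4, 5, 6, 7}  B8 = {1, 2, 4, 11}
Tree: B1–B2, B2–B3, B2–B4, B1–B5, B1–B6, B2–B7, B3–B8

Every bag has size at most 4, so the width is 4 − 1 = 3 and tw(G) ≤ 3. On the other hand G contains the 4-clique {7, 8, 9, 11}. A clique must lie in a single bag of any decomposition, so no decomposition can have width below 3. Combining the bounds, tw(G) = 3.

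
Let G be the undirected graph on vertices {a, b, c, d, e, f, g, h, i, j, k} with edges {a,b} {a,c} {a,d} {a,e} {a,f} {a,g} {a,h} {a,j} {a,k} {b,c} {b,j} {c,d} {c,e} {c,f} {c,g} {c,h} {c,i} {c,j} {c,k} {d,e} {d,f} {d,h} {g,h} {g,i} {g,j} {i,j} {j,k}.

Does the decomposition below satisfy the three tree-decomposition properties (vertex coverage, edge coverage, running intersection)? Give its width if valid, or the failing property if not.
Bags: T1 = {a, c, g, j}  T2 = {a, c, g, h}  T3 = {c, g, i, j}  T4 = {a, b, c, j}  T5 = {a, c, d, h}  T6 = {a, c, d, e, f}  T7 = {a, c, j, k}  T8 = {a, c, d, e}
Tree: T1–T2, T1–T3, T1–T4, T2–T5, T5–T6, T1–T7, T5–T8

A tree decomposition must satisfy three properties: every vertex lies in some bag; for every edge, both endpoints lie together in some bag; and for every vertex, the bags containing it form a connected subtree. Here bags containing vertex e are not connected in the tree, so the decomposition is invalid.

No — bags containing vertex e are not connected in the tree.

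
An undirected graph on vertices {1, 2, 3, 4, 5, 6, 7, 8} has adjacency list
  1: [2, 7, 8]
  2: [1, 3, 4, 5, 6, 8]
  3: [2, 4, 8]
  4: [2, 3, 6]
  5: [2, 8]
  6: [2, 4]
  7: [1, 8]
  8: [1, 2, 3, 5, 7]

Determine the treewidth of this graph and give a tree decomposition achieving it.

Every bag has size at most 3, so the width is 3 − 1 = 2 and tw(G) ≤ 2. For the lower bound, the 3 vertices {1, 2, 8} are pairwise adjacent, and any tree decomposition puts a clique entirely inside one bag — forcing width ≥ 2. The upper and lower bounds meet at 2, so that is the treewidth.

Treewidth 2.
One such decomposition:
Bags: B1 = {2, 3, 8}  B2 = {2, 3, 4}  B3 = {2, 4, 6}  B4 = {1, 2, 8}  B5 = {1, 7, 8}  B6 = {2, 5, 8}
Tree: B1–B2, B2–B3, B1–B4, B4–B5, B1–B6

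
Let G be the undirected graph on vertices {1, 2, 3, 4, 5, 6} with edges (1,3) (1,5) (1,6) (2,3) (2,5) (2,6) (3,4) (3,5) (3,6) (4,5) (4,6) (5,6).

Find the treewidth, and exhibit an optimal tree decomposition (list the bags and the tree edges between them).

Treewidth 3.
Bags: B1 = {2, 3, 5, 6}  B2 = {3, 4, 5, 6}  B3 = {1, 3, 5, 6}
Tree: B1–B2, B1–B3

Every bag has size at most 4, so the width is 4 − 1 = 3 and tw(G) ≤ 3. On the other hand G contains the 4-clique {1, 3, 5, 6}. A clique must lie in a single bag of any decomposition, so no decomposition can have width below 3. Hence tw(G) = 3 exactly.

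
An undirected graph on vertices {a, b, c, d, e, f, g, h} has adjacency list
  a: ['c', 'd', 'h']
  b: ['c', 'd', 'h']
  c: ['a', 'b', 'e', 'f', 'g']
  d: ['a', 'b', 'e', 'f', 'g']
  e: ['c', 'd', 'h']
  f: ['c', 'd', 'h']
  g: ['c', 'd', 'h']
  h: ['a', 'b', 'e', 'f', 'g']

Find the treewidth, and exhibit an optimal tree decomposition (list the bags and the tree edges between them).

Every bag has size at most 4, so the width is 4 − 1 = 3 and tw(G) ≤ 3. For the lower bound: the 4 vertex sets {d,f}, {c,g}, {h}, {b} are disjoint, each induces a connected subgraph, and every pair is joined by at least one edge of G. Contracting each set to a single vertex therefore yields K_{4} as a minor, and since treewidth is minor-monotone, tw(G) ≥ tw(K_{4}) = 3. Therefore the treewidth is 3.

Treewidth 3.
One optimal decomposition is:
Bags: B1 = {c, d, f, h}  B2 = {c, d, g, h}  B3 = {b, c, d, h}  B4 = {c, d, e, h}  B5 = {a, c, d, h}
Tree: B1–B2, B2–B3, B3–B4, B4–B5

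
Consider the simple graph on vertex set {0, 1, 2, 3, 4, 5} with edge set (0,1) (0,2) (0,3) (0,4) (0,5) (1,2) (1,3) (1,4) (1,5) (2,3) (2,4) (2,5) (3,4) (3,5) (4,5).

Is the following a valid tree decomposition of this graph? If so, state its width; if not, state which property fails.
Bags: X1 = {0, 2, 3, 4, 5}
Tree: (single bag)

No — vertex 1 appears in no bag.

A tree decomposition must satisfy three properties: every vertex lies in some bag; for every edge, both endpoints lie together in some bag; and for every vertex, the bags containing it form a connected subtree. Here vertex 1 appears in no bag, so the decomposition is invalid.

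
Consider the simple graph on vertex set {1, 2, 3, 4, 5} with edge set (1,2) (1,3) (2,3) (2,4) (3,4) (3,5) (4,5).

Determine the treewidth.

2

A width-2 tree decomposition is:
Bags: B1 = {1, 2, 3}  B2 = {2, 3, 4}  B3 = {3, 4, 5}
Tree: B1–B2, B2–B3
Each bag holds 3 vertices, so the decomposition has width 2, which upper-bounds the treewidth. For the lower bound, the 3 vertices {1, 2, 3} are pairwise adjacent, and any tree decomposition puts a clique entirely inside one bag — forcing width ≥ 2. Combining the bounds, tw(G) = 2.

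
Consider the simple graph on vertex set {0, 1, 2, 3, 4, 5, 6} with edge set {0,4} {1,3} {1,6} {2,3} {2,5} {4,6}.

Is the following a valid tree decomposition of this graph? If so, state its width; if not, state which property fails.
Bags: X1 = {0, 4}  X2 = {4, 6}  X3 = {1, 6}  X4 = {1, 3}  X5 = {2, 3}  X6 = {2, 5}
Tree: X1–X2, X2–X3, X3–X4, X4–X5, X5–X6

Yes; width 1.

Every vertex of G appears in some bag (union = {0, 1, 2, 3, 4, 5, 6}); every edge is covered by a bag; and for each vertex v the set of bags containing v is connected in the bag tree. The decomposition is therefore valid. The largest bag has 2 vertices, so the width is 1.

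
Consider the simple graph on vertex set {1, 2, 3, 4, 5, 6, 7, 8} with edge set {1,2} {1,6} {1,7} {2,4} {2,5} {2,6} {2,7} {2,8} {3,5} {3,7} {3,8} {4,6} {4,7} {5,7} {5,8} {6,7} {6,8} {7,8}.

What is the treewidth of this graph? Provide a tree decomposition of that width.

Each bag holds 4 vertices, so the decomposition has width 3, which upper-bounds the treewidth. For the lower bound, the 4 vertices {2, 5, 7, 8} are pairwise adjacent, and any tree decomposition puts a clique entirely inside one bag — forcing width ≥ 3. The upper and lower bounds meet at 3, so that is the treewidth.

Treewidth 3.
One optimal decomposition is:
Bags: B1 = {2, 6, 7, 8}  B2 = {2, 5, 7, 8}  B3 = {1, 2, 6, 7}  B4 = {2, 4, 6, 7}  B5 = {3, 5, 7, 8}
Tree: B1–B2, B1–B3, B1–B4, B2–B5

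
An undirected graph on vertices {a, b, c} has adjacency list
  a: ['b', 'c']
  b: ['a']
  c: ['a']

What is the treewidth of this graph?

A width-1 tree decomposition is:
Bags: B1 = {a, c}  B2 = {a, b}
Tree: B1–B2
Every bag has size at most 2, so the width is 2 − 1 = 1 and tw(G) ≤ 1. Any graph with an edge has treewidth ≥ 1, and G has the edge c–a. Therefore the treewidth is 1.

1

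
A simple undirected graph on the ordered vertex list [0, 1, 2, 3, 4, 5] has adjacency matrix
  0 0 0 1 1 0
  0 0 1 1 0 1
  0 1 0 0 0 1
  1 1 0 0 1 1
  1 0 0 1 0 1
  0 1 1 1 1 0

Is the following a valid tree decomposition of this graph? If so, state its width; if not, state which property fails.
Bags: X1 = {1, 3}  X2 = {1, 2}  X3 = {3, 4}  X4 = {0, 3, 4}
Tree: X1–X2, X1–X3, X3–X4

No — vertex 5 appears in no bag.

A tree decomposition must satisfy three properties: every vertex lies in some bag; for every edge, both endpoints lie together in some bag; and for every vertex, the bags containing it form a connected subtree. Here vertex 5 appears in no bag, so the decomposition is invalid.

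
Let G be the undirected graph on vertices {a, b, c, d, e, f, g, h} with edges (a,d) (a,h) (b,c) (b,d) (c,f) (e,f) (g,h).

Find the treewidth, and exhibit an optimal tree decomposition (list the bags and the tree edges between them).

Every bag has size at most 2, so the width is 2 − 1 = 1 and tw(G) ≤ 1. Any graph with an edge has treewidth ≥ 1, and G has the edge g–h. Combining the bounds, tw(G) = 1.

Treewidth 1.
One optimal decomposition is:
Bags: B1 = {g, h}  B2 = {a, h}  B3 = {a, d}  B4 = {b, d}  B5 = {b, c}  B6 = {c, f}  B7 = {e, f}
Tree: B1–B2, B2–B3, B3–B4, B4–B5, B5–B6, B6–B7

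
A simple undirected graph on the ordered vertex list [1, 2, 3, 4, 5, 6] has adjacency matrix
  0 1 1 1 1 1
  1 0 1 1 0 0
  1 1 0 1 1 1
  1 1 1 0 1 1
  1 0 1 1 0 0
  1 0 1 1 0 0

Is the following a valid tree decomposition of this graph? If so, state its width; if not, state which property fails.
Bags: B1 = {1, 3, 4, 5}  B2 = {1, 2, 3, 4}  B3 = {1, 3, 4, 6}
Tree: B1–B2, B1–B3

Yes; width 3.

Every vertex of G appears in some bag (union = {1, 2, 3, 4, 5, 6}); every edge is covered by a bag; and for each vertex v the set of bags containing v is connected in the bag tree. The decomposition is therefore valid. The largest bag has 4 vertices, so the width is 3.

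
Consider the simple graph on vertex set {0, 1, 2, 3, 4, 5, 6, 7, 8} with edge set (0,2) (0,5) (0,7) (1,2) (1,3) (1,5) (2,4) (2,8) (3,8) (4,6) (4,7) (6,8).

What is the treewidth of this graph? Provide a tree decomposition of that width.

The largest bag has 4 vertices, giving width 3; this decomposition certifies tw(G) ≤ 3. For the lower bound: the 4 vertex sets {1,3,5}, {0}, {2}, {4,6,7,8} are disjoint, each induces a connected subgraph, and every pair is joined by at least one edge of G. Contracting each set to a single vertex therefore yields K_{4} as a minor, and since treewidth is minor-monotone, tw(G) ≥ tw(K_{4}) = 3. Therefore the treewidth is 3.

Treewidth 3.
One optimal decomposition is:
Bags: B1 = {0, 1, 3, 5}  B2 = {0, 1, 2, 3}  B3 = {0, 2, 3, 8}  B4 = {0, 2, 7, 8}  B5 = {2, 4, 7, 8}  B6 = {4, 6, 7, 8}
Tree: B1–B2, B2–B3, B3–B4, B4–B5, B5–B6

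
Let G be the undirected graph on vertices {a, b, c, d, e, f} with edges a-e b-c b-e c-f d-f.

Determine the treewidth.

1

A width-1 tree decomposition is:
Bags: B1 = {d, f}  B2 = {c, f}  B3 = {b, c}  B4 = {b, e}  B5 = {a, e}
Tree: B1–B2, B2–B3, B3–B4, B4–B5
Each bag holds 2 vertices, so the decomposition has width 1, which upper-bounds the treewidth. Since G has at least one edge (e.g. d–f), it is not an edgeless graph, so tw(G) ≥ 1. Therefore the treewidth is 1.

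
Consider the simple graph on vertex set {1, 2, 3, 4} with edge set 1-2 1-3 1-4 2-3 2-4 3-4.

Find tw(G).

3

A width-3 tree decomposition is:
Bags: B1 = {1, 2, 3, 4}
Tree: (single bag)
With just one bag of size 4, the width is 4 − 1 = 3, so tw(G) ≤ 3. Conversely, {1, 2, 3, 4} is a clique of size 4, and the vertices of any clique must share a bag in every tree decomposition; so some bag has ≥ 4 vertices and tw(G) ≥ 3. Combining the bounds, tw(G) = 3.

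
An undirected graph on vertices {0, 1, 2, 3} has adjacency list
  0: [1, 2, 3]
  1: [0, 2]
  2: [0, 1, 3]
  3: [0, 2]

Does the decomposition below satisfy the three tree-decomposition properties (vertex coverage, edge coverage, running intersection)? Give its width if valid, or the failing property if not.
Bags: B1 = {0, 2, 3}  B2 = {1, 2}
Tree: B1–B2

No — edge (0,1) lies in no bag.

A tree decomposition must satisfy three properties: every vertex lies in some bag; for every edge, both endpoints lie together in some bag; and for every vertex, the bags containing it form a connected subtree. Here edge (0,1) lies in no bag, so the decomposition is invalid.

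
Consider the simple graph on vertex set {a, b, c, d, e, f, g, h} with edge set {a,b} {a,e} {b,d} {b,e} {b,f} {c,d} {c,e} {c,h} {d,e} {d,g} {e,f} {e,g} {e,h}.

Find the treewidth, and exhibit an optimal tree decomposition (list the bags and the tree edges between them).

Every bag has size at most 3, so the width is 3 − 1 = 2 and tw(G) ≤ 2. On the other hand G contains the 3-clique {d, e, g}. A clique must lie in a single bag of any decomposition, so no decomposition can have width below 2. Therefore the treewidth is 2.

Treewidth 2.
One optimal decomposition is:
Bags: B1 = {c, d, e}  B2 = {b, d, e}  B3 = {d, e, g}  B4 = {c, e, h}  B5 = {a, b, e}  B6 = {b, e, f}
Tree: B1–B2, B1–B3, B1–B4, B2–B5, B5–B6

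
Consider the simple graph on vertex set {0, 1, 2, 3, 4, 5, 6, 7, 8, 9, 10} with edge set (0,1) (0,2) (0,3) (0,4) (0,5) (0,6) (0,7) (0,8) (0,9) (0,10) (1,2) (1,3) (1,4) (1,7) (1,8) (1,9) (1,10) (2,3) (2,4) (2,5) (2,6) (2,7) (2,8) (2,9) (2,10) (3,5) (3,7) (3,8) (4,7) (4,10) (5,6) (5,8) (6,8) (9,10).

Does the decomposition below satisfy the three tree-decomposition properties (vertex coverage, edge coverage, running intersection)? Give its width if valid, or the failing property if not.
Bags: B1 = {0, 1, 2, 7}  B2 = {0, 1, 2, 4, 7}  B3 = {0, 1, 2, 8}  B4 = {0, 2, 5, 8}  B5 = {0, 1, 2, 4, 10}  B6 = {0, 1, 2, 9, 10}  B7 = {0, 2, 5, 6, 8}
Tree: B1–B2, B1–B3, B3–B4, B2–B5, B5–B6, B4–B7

A tree decomposition must satisfy three properties: every vertex lies in some bag; for every edge, both endpoints lie together in some bag; and for every vertex, the bags containing it form a connected subtree. Here vertex 3 appears in no bag, so the decomposition is invalid.

No — vertex 3 appears in no bag.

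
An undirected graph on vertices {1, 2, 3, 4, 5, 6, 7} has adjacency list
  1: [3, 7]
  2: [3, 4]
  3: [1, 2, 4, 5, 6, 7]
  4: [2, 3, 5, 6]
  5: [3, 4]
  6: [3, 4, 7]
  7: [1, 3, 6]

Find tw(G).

A width-2 tree decomposition is:
Bags: B1 = {3, 4, 5}  B2 = {3, 4, 6}  B3 = {2, 3, 4}  B4 = {3, 6, 7}  B5 = {1, 3, 7}
Tree: B1–B2, B1–B3, B2–B4, B4–B5
The largest bag has 3 vertices, giving width 2; this decomposition certifies tw(G) ≤ 2. Conversely, {1, 3, 7} is a clique of size 3, and the vertices of any clique must share a bag in every tree decomposition; so some bag has ≥ 3 vertices and tw(G) ≥ 2. The upper and lower bounds meet at 2, so that is the treewidth.

2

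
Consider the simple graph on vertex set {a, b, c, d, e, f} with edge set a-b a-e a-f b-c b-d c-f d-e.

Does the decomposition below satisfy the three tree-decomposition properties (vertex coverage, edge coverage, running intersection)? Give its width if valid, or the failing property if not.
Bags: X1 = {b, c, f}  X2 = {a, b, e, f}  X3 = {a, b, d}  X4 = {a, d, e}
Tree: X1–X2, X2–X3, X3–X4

A tree decomposition must satisfy three properties: every vertex lies in some bag; for every edge, both endpoints lie together in some bag; and for every vertex, the bags containing it form a connected subtree. Here bags containing vertex e are not connected in the tree, so the decomposition is invalid.

No — bags containing vertex e are not connected in the tree.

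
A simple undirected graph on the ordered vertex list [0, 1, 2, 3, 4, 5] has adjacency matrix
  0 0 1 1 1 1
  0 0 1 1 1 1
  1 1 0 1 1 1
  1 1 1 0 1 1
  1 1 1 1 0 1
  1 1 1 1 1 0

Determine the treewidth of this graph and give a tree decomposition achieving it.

Each bag holds 5 vertices, so the decomposition has width 4, which upper-bounds the treewidth. On the other hand G contains the 5-clique {0, 2, 3, 4, 5}. A clique must lie in a single bag of any decomposition, so no decomposition can have width below 4. Hence tw(G) = 4 exactly.

Treewidth 4.
One such decomposition:
Bags: B1 = {0, 2, 3, 4, 5}  B2 = {1, 2, 3, 4, 5}
Tree: B1–B2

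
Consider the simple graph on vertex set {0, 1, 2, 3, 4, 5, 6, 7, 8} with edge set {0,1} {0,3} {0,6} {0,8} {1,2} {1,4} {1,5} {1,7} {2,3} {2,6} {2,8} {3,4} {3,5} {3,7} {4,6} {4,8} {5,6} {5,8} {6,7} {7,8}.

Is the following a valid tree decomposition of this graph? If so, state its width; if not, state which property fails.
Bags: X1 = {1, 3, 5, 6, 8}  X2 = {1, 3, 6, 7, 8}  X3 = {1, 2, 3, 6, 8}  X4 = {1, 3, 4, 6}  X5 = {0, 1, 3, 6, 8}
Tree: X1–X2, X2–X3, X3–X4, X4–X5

A tree decomposition must satisfy three properties: every vertex lies in some bag; for every edge, both endpoints lie together in some bag; and for every vertex, the bags containing it form a connected subtree. Here edge (8,4) lies in no bag, so the decomposition is invalid.

No — edge (8,4) lies in no bag.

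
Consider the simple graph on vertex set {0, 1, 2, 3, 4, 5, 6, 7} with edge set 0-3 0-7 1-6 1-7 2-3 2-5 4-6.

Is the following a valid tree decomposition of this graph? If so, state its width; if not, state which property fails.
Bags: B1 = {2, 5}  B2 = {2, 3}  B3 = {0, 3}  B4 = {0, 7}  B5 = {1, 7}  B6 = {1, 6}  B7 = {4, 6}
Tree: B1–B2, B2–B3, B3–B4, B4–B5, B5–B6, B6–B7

Yes; width 1.

Vertex coverage: the bags together contain {0, 1, 2, 3, 4, 5, 6, 7}, the full vertex set. Edge coverage: each edge of G has both endpoints in at least one bag. Running intersection: for every vertex, the bags containing it form a connected subtree. All three properties hold, so this is a valid tree decomposition of width max|bag| − 1 = 1, and hence tw(G) ≤ 1.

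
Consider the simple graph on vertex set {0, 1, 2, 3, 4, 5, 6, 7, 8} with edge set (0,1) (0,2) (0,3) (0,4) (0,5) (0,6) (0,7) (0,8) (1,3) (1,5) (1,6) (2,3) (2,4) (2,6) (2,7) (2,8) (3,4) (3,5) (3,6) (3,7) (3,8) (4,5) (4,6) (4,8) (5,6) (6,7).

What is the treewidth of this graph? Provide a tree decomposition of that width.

Treewidth 4.
One optimal decomposition is:
Bags: B1 = {0, 3, 4, 5, 6}  B2 = {0, 2, 3, 4, 6}  B3 = {0, 1, 3, 5, 6}  B4 = {0, 2, 3, 4, 8}  B5 = {0, 2, 3, 6, 7}
Tree: B1–B2, B1–B3, B2–B4, B2–B5

The largest bag has 5 vertices, giving width 4; this decomposition certifies tw(G) ≤ 4. On the other hand G contains the 5-clique {0, 2, 3, 4, 8}. A clique must lie in a single bag of any decomposition, so no decomposition can have width below 4. Therefore the treewidth is 4.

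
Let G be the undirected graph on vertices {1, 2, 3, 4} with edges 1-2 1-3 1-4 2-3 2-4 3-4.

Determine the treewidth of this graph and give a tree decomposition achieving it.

With just one bag of size 4, the width is 4 − 1 = 3, so tw(G) ≤ 3. For the lower bound, the 4 vertices {1, 2, 3, 4} are pairwise adjacent, and any tree decomposition puts a clique entirely inside one bag — forcing width ≥ 3. Hence tw(G) = 3 exactly.

Treewidth 3.
One such decomposition:
Bags: B1 = {1, 2, 3, 4}
Tree: (single bag)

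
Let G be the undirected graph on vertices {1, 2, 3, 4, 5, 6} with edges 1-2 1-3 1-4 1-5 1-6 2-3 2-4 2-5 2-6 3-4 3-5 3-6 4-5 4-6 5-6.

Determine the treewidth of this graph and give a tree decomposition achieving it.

Treewidth 5.
One optimal decomposition is:
Bags: B1 = {1, 2, 3, 4, 5, 6}
Tree: (single bag)

With just one bag of size 6, the width is 6 − 1 = 5, so tw(G) ≤ 5. On the other hand G contains the 6-clique {1, 2, 3, 4, 5, 6}. A clique must lie in a single bag of any decomposition, so no decomposition can have width below 5. Hence tw(G) = 5 exactly.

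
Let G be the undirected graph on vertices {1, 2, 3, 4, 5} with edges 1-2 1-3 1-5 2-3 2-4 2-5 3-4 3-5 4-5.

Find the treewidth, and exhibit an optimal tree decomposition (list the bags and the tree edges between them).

Each bag holds 4 vertices, so the decomposition has width 3, which upper-bounds the treewidth. On the other hand G contains the 4-clique {1, 2, 3, 5}. A clique must lie in a single bag of any decomposition, so no decomposition can have width below 3. The upper and lower bounds meet at 3, so that is the treewidth.

Treewidth 3.
One such decomposition:
Bags: B1 = {2, 3, 4, 5}  B2 = {1, 2, 3, 5}
Tree: B1–B2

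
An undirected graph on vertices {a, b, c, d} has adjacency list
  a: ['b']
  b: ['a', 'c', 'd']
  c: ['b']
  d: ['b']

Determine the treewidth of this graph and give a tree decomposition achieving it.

Treewidth 1.
Bags: B1 = {b, d}  B2 = {b, c}  B3 = {a, b}
Tree: B1–B2, B2–B3

The largest bag has 2 vertices, giving width 1; this decomposition certifies tw(G) ≤ 1. G has an edge, so its treewidth is at least 1. The upper and lower bounds meet at 1, so that is the treewidth.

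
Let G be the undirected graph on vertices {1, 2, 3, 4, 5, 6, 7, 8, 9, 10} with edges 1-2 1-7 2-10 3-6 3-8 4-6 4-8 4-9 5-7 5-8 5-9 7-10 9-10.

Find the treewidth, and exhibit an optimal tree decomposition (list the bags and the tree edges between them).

Treewidth 2.
One such decomposition:
Bags: B1 = {1, 2, 10}  B2 = {1, 7, 10}  B3 = {7, 9, 10}  B4 = {5, 7, 9}  B5 = {4, 5, 9}  B6 = {4, 5, 8}  B7 = {4, 6, 8}  B8 = {3, 6, 8}
Tree: B1–B2, B2–B3, B3–B4, B4–B5, B5–B6, B6–B7, B7–B8

The largest bag has 3 vertices, giving width 2; this decomposition certifies tw(G) ≤ 2. For the lower bound, G contains the cycle 2–1–7–10–2, so G is not a forest; only forests have treewidth ≤ 1, hence tw(G) ≥ 2. Hence tw(G) = 2 exactly.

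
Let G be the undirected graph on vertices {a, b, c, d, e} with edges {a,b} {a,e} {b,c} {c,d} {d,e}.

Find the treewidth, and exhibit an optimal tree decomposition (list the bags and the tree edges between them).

Treewidth 2.
One such decomposition:
Bags: B1 = {b, c, d}  B2 = {a, b, d}  B3 = {a, d, e}
Tree: B1–B2, B2–B3

The largest bag has 3 vertices, giving width 2; this decomposition certifies tw(G) ≤ 2. The edges d–c–b–a–e–d form a cycle, so G is not a tree and its treewidth is at least 2. Hence tw(G) = 2 exactly.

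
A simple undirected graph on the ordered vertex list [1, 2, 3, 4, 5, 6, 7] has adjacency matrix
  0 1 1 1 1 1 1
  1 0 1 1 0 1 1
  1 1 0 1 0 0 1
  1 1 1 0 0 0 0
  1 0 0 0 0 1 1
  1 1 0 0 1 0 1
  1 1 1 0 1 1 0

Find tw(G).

A width-3 tree decomposition is:
Bags: B1 = {1, 2, 3, 7}  B2 = {1, 2, 3, 4}  B3 = {1, 2, 6, 7}  B4 = {1, 5, 6, 7}
Tree: B1–B2, B1–B3, B3–B4
Every bag has size at most 4, so the width is 4 − 1 = 3 and tw(G) ≤ 3. On the other hand G contains the 4-clique {1, 2, 3, 4}. A clique must lie in a single bag of any decomposition, so no decomposition can have width below 3. The upper and lower bounds meet at 3, so that is the treewidth.

3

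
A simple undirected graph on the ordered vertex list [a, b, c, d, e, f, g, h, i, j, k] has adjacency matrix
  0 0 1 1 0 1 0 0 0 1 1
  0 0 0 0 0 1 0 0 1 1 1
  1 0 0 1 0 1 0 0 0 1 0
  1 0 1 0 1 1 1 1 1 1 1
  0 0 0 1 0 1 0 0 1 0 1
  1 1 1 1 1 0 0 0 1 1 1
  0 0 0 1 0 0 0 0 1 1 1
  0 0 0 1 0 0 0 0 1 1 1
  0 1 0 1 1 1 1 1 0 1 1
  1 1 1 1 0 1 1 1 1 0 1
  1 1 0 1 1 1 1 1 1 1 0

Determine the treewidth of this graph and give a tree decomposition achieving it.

The largest bag has 5 vertices, giving width 4; this decomposition certifies tw(G) ≤ 4. Conversely, {a, c, d, f, j} is a clique of size 5, and the vertices of any clique must share a bag in every tree decomposition; so some bag has ≥ 5 vertices and tw(G) ≥ 4. Therefore the treewidth is 4.

Treewidth 4.
One such decomposition:
Bags: B1 = {d, f, i, j, k}  B2 = {d, e, f, i, k}  B3 = {a, d, f, j, k}  B4 = {d, g, i, j, k}  B5 = {b, f, i, j, k}  B6 = {d, h, i, j, k}  B7 = {a, c, d, f, j}
Tree: B1–B2, B1–B3, B1–B4, B1–B5, B4–B6, B3–B7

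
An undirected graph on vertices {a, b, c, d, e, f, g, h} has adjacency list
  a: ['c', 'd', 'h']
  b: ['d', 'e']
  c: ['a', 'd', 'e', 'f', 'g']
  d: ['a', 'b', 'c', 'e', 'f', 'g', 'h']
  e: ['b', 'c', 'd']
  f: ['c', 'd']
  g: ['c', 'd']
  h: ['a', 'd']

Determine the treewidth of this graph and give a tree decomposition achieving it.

The largest bag has 3 vertices, giving width 2; this decomposition certifies tw(G) ≤ 2. For the lower bound, the 3 vertices {a, d, h} are pairwise adjacent, and any tree decomposition puts a clique entirely inside one bag — forcing width ≥ 2. The upper and lower bounds meet at 2, so that is the treewidth.

Treewidth 2.
One such decomposition:
Bags: B1 = {c, d, f}  B2 = {a, c, d}  B3 = {c, d, g}  B4 = {c, d, e}  B5 = {a, d, h}  B6 = {b, d, e}
Tree: B1–B2, B1–B3, B1–B4, B2–B5, B4–B6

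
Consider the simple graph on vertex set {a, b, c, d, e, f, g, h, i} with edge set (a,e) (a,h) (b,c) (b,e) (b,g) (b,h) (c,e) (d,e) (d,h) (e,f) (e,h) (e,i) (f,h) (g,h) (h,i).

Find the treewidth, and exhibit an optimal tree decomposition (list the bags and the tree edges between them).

Treewidth 2.
Bags: B1 = {b, e, h}  B2 = {b, c, e}  B3 = {e, h, i}  B4 = {b, g, h}  B5 = {d, e, h}  B6 = {e, f, h}  B7 = {a, e, h}
Tree: B1–B2, B1–B3, B1–B4, B1–B5, B5–B6, B3–B7

The largest bag has 3 vertices, giving width 2; this decomposition certifies tw(G) ≤ 2. Conversely, {b, g, h} is a clique of size 3, and the vertices of any clique must share a bag in every tree decomposition; so some bag has ≥ 3 vertices and tw(G) ≥ 2. The upper and lower bounds meet at 2, so that is the treewidth.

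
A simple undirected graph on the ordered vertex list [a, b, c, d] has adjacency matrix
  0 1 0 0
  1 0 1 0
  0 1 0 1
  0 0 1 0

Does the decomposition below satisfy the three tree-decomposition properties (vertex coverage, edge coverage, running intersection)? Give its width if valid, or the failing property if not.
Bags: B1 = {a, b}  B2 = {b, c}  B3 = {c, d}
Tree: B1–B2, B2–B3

Every vertex of G appears in some bag (union = {a, b, c, d}); every edge is covered by a bag; and for each vertex v the set of bags containing v is connected in the bag tree. The decomposition is therefore valid. The largest bag has 2 vertices, so the width is 1.

Yes; width 1.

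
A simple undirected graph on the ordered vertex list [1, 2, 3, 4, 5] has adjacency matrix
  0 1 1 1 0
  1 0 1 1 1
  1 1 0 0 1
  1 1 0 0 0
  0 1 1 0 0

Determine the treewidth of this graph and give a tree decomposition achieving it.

Treewidth 2.
One optimal decomposition is:
Bags: B1 = {1, 2, 3}  B2 = {2, 3, 5}  B3 = {1, 2, 4}
Tree: B1–B2, B1–B3

Every bag has size at most 3, so the width is 3 − 1 = 2 and tw(G) ≤ 2. On the other hand G contains the 3-clique {1, 2, 3}. A clique must lie in a single bag of any decomposition, so no decomposition can have width below 2. Therefore the treewidth is 2.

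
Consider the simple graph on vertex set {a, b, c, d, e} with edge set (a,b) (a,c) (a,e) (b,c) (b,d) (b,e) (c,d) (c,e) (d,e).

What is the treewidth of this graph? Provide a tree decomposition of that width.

Treewidth 3.
One optimal decomposition is:
Bags: B1 = {a, b, c, e}  B2 = {b, c, d, e}
Tree: B1–B2

Each bag holds 4 vertices, so the decomposition has width 3, which upper-bounds the treewidth. Conversely, {b, c, d, e} is a clique of size 4, and the vertices of any clique must share a bag in every tree decomposition; so some bag has ≥ 4 vertices and tw(G) ≥ 3. Combining the bounds, tw(G) = 3.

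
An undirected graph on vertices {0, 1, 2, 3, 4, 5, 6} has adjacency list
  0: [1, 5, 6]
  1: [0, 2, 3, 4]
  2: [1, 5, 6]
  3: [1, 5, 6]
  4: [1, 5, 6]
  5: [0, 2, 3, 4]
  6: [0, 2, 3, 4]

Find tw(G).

A width-3 tree decomposition is:
Bags: B1 = {1, 4, 5, 6}  B2 = {1, 2, 5, 6}  B3 = {0, 1, 5, 6}  B4 = {1, 3, 5, 6}
Tree: B1–B2, B2–B3, B3–B4
The largest bag has 4 vertices, giving width 3; this decomposition certifies tw(G) ≤ 3. For the lower bound: the 4 vertex sets {4,5}, {1,2}, {6}, {0} are disjoint, each induces a connected subgraph, and every pair is joined by at least one edge of G. Contracting each set to a single vertex therefore yields K_{4} as a minor, and since treewidth is minor-monotone, tw(G) ≥ tw(K_{4}) = 3. Therefore the treewidth is 3.

3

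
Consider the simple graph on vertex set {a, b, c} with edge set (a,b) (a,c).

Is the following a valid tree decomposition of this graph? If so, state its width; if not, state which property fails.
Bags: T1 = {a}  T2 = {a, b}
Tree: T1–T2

A tree decomposition must satisfy three properties: every vertex lies in some bag; for every edge, both endpoints lie together in some bag; and for every vertex, the bags containing it form a connected subtree. Here vertex c appears in no bag, so the decomposition is invalid.

No — vertex c appears in no bag.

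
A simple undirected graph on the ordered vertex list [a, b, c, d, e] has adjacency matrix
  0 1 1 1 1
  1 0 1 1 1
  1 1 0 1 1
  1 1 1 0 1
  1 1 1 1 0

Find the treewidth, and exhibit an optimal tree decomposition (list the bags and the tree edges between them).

With just one bag of size 5, the width is 5 − 1 = 4, so tw(G) ≤ 4. For the lower bound, the 5 vertices {a, b, c, d, e} are pairwise adjacent, and any tree decomposition puts a clique entirely inside one bag — forcing width ≥ 4. Therefore the treewidth is 4.

Treewidth 4.
One such decomposition:
Bags: B1 = {a, b, c, d, e}
Tree: (single bag)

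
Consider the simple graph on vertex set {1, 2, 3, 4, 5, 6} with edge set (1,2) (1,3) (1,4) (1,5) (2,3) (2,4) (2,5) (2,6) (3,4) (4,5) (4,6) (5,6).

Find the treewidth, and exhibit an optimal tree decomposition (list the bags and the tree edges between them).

Every bag has size at most 4, so the width is 4 − 1 = 3 and tw(G) ≤ 3. Conversely, {1, 2, 3, 4} is a clique of size 4, and the vertices of any clique must share a bag in every tree decomposition; so some bag has ≥ 4 vertices and tw(G) ≥ 3. Therefore the treewidth is 3.

Treewidth 3.
One such decomposition:
Bags: B1 = {1, 2, 4, 5}  B2 = {1, 2, 3, 4}  B3 = {2, 4, 5, 6}
Tree: B1–B2, B1–B3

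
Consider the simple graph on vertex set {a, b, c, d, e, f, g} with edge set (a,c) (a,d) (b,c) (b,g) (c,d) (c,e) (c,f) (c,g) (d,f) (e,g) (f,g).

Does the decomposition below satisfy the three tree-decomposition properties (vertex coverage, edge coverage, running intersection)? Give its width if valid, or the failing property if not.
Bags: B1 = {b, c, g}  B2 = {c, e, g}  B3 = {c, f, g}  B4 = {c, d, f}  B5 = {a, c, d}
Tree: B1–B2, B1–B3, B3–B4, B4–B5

Yes; width 2.

Vertex coverage: the bags together contain {a, b, c, d, e, f, g}, the full vertex set. Edge coverage: each edge of G has both endpoints in at least one bag. Running intersection: for every vertex, the bags containing it form a connected subtree. All three properties hold, so this is a valid tree decomposition of width max|bag| − 1 = 2, and hence tw(G) ≤ 2.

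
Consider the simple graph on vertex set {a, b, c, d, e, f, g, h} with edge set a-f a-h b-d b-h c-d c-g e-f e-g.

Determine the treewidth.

2

A width-2 tree decomposition is:
Bags: B1 = {c, d, g}  B2 = {d, e, g}  B3 = {d, e, f}  B4 = {a, d, f}  B5 = {a, d, h}  B6 = {b, d, h}
Tree: B1–B2, B2–B3, B3–B4, B4–B5, B5–B6
Each bag holds 3 vertices, so the decomposition has width 2, which upper-bounds the treewidth. For the lower bound, G contains the cycle d–c–g–e–f–a–h–b–d, so G is not a forest; only forests have treewidth ≤ 1, hence tw(G) ≥ 2. Therefore the treewidth is 2.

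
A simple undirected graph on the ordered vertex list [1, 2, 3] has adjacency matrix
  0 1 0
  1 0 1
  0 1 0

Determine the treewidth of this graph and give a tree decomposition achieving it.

Every bag has size at most 2, so the width is 2 − 1 = 1 and tw(G) ≤ 1. G has an edge, so its treewidth is at least 1. The upper and lower bounds meet at 1, so that is the treewidth.

Treewidth 1.
One optimal decomposition is:
Bags: B1 = {2, 3}  B2 = {1, 2}
Tree: B1–B2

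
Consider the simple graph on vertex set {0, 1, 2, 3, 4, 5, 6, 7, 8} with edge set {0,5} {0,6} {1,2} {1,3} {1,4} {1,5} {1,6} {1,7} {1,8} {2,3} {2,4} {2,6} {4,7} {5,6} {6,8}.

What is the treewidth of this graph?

A width-2 tree decomposition is:
Bags: B1 = {1, 2, 6}  B2 = {1, 2, 4}  B3 = {1, 5, 6}  B4 = {1, 2, 3}  B5 = {1, 6, 8}  B6 = {0, 5, 6}  B7 = {1, 4, 7}
Tree: B1–B2, B1–B3, B1–B4, B1–B5, B3–B6, B2–B7
Each bag holds 3 vertices, so the decomposition has width 2, which upper-bounds the treewidth. Conversely, {0, 5, 6} is a clique of size 3, and the vertices of any clique must share a bag in every tree decomposition; so some bag has ≥ 3 vertices and tw(G) ≥ 2. The upper and lower bounds meet at 2, so that is the treewidth.

2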